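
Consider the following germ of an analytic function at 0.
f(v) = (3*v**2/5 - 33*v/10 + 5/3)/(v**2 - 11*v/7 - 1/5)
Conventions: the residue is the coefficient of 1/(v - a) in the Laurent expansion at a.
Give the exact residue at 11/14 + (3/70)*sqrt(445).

The residue is -33/28 - (961/560700)*sqrt(445).

The factor v**2 - 11*v/7 - 1/5 splits as (v - a)(v - a') with a = 11/14 + (3/70)*sqrt(445), a' = 11/14 - (3/70)*sqrt(445). At the order-1 pole a set g(v) = (v - a)*f(v) = [3*v**2/5 - 33*v/10 + 5/3] / (v - a').
Simple pole: residue = g(a) at a = 11/14 + (3/70)*sqrt(445), which is -33/28 - (961/560700)*sqrt(445).


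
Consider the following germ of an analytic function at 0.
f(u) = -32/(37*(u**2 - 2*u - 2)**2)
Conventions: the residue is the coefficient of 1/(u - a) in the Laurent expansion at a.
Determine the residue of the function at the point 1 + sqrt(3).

The residue is (8/333)*sqrt(3).

The factor u**2 - 2*u - 2 splits as (u - a)(u - a') with a = 1 + sqrt(3), a' = 1 - sqrt(3). At the order-2 pole a set g(u) = (u - a)^2*f(u) = [-32/37] / (u - a')^2.
Order-2 pole: residue = g'(a); g'(1 + sqrt(3)) = (8/333)*sqrt(3), so the residue is (8/333)*sqrt(3).


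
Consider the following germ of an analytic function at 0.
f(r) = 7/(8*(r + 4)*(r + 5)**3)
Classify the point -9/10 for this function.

Denominator factors: r + 4 = 31/10 at r = -9/10; r + 5 = 41/10 at r = -9/10 — none vanishes.
So the germ continues analytically to -9/10.

The point is a regular point.


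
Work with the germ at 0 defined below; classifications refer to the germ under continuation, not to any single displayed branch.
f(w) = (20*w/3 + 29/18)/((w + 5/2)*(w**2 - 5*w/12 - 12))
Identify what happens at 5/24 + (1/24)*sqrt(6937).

The denominator factor w**2 - 5*w/12 - 12 vanishes at 5/24 + (1/24)*sqrt(6937) and appears to the power 1; the numerator there equals 3 + (5/18)*sqrt(6937), nonzero, and no other factor vanishes.
Hence a pole whose order is the multiplicity, 1.

The point is a pole of order 1.


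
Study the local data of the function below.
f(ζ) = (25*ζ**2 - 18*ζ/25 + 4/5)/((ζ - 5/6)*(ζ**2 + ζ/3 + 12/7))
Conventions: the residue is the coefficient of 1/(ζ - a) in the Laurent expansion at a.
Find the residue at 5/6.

At the order-1 pole 5/6 set g(ζ) = (ζ - (5/6))*f(ζ) = (25*ζ**2 - 18*ζ/25 + 4/5)/(ζ**2 + ζ/3 + 12/7).
Simple pole: residue = g(a) at a = 5/6, which is 22127/3385.

The residue is 22127/3385.


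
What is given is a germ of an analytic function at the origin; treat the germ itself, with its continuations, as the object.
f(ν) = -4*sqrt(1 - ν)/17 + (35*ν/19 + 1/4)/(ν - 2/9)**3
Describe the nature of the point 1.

The point is an algebraic (square-root) branch point.

The term (-4/17)*sqrt(1 - ν/(1)) has argument 1 - 1/(1) = 0 at 1: a square-root (algebraic, two-sheeted) branch point; the remaining terms are analytic or single-valued there.


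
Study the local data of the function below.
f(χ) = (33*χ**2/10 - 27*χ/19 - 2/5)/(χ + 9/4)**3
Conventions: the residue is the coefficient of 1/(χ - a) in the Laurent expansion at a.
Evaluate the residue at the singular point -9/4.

At the order-3 pole -9/4 set g(χ) = (χ - (-9/4))^3*f(χ) = 33*χ**2/10 - 27*χ/19 - 2/5.
Order-3 pole: residue = g''(a)/2; g''(-9/4) = 33/5, so the residue is 33/10.

The residue is 33/10.


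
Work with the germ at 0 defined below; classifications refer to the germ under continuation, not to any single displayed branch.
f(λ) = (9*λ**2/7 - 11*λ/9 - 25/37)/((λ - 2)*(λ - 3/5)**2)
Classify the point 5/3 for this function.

Denominator factors: λ - 2 = -1/3 at λ = 5/3; λ - 3/5 = 16/15 at λ = 5/3 — none vanishes.
So the germ continues analytically to 5/3.

The point is a regular point.


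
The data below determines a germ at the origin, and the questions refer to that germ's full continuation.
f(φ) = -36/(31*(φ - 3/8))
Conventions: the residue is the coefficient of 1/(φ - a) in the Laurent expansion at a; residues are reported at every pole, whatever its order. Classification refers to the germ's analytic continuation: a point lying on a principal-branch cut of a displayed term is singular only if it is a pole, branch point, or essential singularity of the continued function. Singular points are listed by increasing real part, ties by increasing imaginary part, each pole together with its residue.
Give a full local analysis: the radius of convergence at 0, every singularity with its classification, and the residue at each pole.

Radius of convergence at 0: 3/8.
At 3/8: a pole of order 1; residue -36/31.

Denominator factor (φ - 3/8): pole of order 1 at 3/8, modulus 3/8.
The radius of convergence is the smallest modulus among the singular points: 3/8.
At the order-1 pole 3/8 set g(φ) = (φ - (3/8))*f(φ) = -36/31.
Simple pole: residue = g(a) at a = 3/8, which is -36/31.


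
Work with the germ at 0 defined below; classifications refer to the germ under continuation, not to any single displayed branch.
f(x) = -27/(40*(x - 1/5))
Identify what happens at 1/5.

The point is a pole of order 1.

The denominator factor x - 1/5 vanishes at 1/5 and appears to the power 1; the numerator there equals -27/40, nonzero, and no other factor vanishes.
Hence a pole whose order is the multiplicity, 1.


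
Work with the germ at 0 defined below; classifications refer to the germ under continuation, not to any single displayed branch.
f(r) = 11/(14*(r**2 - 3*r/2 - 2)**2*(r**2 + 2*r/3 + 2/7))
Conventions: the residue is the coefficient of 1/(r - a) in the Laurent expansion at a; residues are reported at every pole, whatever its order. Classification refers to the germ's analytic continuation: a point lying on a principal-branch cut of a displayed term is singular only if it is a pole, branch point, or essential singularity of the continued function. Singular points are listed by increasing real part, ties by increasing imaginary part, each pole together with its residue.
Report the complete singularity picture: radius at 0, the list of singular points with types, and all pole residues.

Radius of convergence at 0: (1/7)*sqrt(14).
At 3/4 - (1/4)*sqrt(41): a pole of order 2; residue 4141137/16577282 + (1148296347/27866411042)*sqrt(41).
At (-1/3) - ((1/21)*sqrt(77))*i: a pole of order 1; residue (-4141137/16577282) + ((135429/8288641)*sqrt(77))*i.
At (-1/3) + ((1/21)*sqrt(77))*i: a pole of order 1; residue (-4141137/16577282) - ((135429/8288641)*sqrt(77))*i.
At 3/4 + (1/4)*sqrt(41): a pole of order 2; residue 4141137/16577282 - (1148296347/27866411042)*sqrt(41).

Denominator factor (r**2 + 2*r/3 + 2/7): discriminant -44/63, complex-conjugate roots (-1/3) + ((1/21)*sqrt(77))*i and (-1/3) - ((1/21)*sqrt(77))*i; poles of order 1, moduli (1/7)*sqrt(14) and (1/7)*sqrt(14).
Denominator factor (r**2 - 3*r/2 - 2)^2: discriminant 41/4, real irrational roots 3/4 + (1/4)*sqrt(41) and 3/4 - (1/4)*sqrt(41); poles of order 2, moduli 3/4 + (1/4)*sqrt(41) and -3/4 + (1/4)*sqrt(41).
The radius of convergence is the smallest modulus among the singular points: (1/7)*sqrt(14).
The factor r**2 - 3*r/2 - 2 splits as (r - a)(r - a') with a = 3/4 - (1/4)*sqrt(41), a' = 3/4 + (1/4)*sqrt(41). At the order-2 pole a set g(r) = (r - a)^2*f(r) = [11/(14*(r**2 + 2*r/3 + 2/7))] / (r - a')^2.
Order-2 pole: residue = g'(a); g'(3/4 - (1/4)*sqrt(41)) = 4141137/16577282 + (1148296347/27866411042)*sqrt(41), so the residue is 4141137/16577282 + (1148296347/27866411042)*sqrt(41).
The factor r**2 + 2*r/3 + 2/7 splits as (r - a)(r - a') with a = (-1/3) - ((1/21)*sqrt(77))*i, a' = (-1/3) + ((1/21)*sqrt(77))*i. At the order-1 pole a set g(r) = (r - a)*f(r) = [11/(14*(r**2 - 3*r/2 - 2)**2)] / (r - a').
Simple pole: residue = g(a) at a = (-1/3) - ((1/21)*sqrt(77))*i, which is (-4141137/16577282) + ((135429/8288641)*sqrt(77))*i.
The factor r**2 + 2*r/3 + 2/7 splits as (r - a)(r - a') with a = (-1/3) + ((1/21)*sqrt(77))*i, a' = (-1/3) - ((1/21)*sqrt(77))*i. At the order-1 pole a set g(r) = (r - a)*f(r) = [11/(14*(r**2 - 3*r/2 - 2)**2)] / (r - a').
Simple pole: residue = g(a) at a = (-1/3) + ((1/21)*sqrt(77))*i, which is (-4141137/16577282) - ((135429/8288641)*sqrt(77))*i.
The factor r**2 - 3*r/2 - 2 splits as (r - a)(r - a') with a = 3/4 + (1/4)*sqrt(41), a' = 3/4 - (1/4)*sqrt(41). At the order-2 pole a set g(r) = (r - a)^2*f(r) = [11/(14*(r**2 + 2*r/3 + 2/7))] / (r - a')^2.
Order-2 pole: residue = g'(a); g'(3/4 + (1/4)*sqrt(41)) = 4141137/16577282 - (1148296347/27866411042)*sqrt(41), so the residue is 4141137/16577282 - (1148296347/27866411042)*sqrt(41).
List the singular points by increasing real part (a conjugate pair: the negative imaginary part first).


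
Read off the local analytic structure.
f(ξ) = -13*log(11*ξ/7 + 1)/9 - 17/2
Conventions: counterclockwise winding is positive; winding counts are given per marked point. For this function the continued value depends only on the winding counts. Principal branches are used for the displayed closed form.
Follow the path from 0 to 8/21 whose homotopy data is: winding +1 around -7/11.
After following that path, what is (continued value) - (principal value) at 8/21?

The rational part is single-valued and drops out of the difference; each branch term changes only by its own monodromy.
(-13/9)*log(1 - ξ/(-7/11)): each positive loop around -7/11 adds 2*pi*i to the log, so winding +1 contributes (-13/9)*(1)*2*pi*i = -(26/9)*pi*i.
Summing the contributions at ξ = 8/21 gives -(26/9)*pi*i.

Continued minus principal equals -(26/9)*pi*i.


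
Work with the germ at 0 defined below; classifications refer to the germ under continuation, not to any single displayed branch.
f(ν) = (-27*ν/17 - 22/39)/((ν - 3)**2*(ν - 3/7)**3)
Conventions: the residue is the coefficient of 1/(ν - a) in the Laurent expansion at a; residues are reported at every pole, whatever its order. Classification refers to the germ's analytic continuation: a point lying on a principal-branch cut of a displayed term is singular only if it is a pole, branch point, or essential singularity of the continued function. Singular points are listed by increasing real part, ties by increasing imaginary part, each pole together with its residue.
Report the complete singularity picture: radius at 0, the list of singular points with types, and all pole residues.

Radius of convergence at 0: 3/7.
At 3/7: a pole of order 3; residue -6315659/23199696.
At 3: a pole of order 2; residue 6315659/23199696.

Denominator factor (ν - 3)^2: pole of order 2 at 3, modulus 3.
Denominator factor (ν - 3/7)^3: pole of order 3 at 3/7, modulus 3/7.
The radius of convergence is the smallest modulus among the singular points: 3/7.
At the order-3 pole 3/7 set g(ν) = (ν - (3/7))^3*f(ν) = (-27*ν/17 - 22/39)/(ν - 3)**2.
Order-3 pole: residue = g''(a)/2; g''(3/7) = -6315659/11599848, so the residue is -6315659/23199696.
At the order-2 pole 3 set g(ν) = (ν - (3))^2*f(ν) = (-27*ν/17 - 22/39)/(ν - 3/7)**3.
Order-2 pole: residue = g'(a); g'(3) = 6315659/23199696, so the residue is 6315659/23199696.
List the singular points by increasing real part (a conjugate pair: the negative imaginary part first).


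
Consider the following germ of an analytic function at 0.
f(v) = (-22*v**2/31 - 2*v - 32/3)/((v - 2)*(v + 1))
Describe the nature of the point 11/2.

Denominator factors: v - 2 = 7/2 at v = 11/2; v + 1 = 13/2 at v = 11/2 — none vanishes.
So the germ continues analytically to 11/2.

The point is a regular point.


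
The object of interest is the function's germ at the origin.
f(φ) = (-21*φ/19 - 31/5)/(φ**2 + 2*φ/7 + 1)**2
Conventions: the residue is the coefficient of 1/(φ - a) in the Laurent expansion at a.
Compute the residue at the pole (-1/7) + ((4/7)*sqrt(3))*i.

The factor φ**2 + 2*φ/7 + 1 splits as (φ - a)(φ - a') with a = (-1/7) + ((4/7)*sqrt(3))*i, a' = (-1/7) - ((4/7)*sqrt(3))*i. At the order-2 pole a set g(φ) = (φ - a)^2*f(φ) = [-21*φ/19 - 31/5] / (φ - a')^2.
Order-2 pole: residue = g'(a); g'((-1/7) + ((4/7)*sqrt(3))*i) = ((98441/109440)*sqrt(3))*i, so the residue is ((98441/109440)*sqrt(3))*i.

The residue is ((98441/109440)*sqrt(3))*i.


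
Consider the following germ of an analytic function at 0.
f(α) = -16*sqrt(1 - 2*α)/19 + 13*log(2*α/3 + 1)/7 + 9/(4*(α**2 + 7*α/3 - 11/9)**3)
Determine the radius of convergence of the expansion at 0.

The radius of convergence is -7/6 + (1/6)*sqrt(93).

Denominator factor (α**2 + 7*α/3 - 11/9)^3: discriminant 31/3, real irrational roots -7/6 + (1/6)*sqrt(93) and -7/6 - (1/6)*sqrt(93); poles of order 3, moduli -7/6 + (1/6)*sqrt(93) and 7/6 + (1/6)*sqrt(93).
Branch term (-16/19)*sqrt(1 - α/(1/2)): its argument vanishes at α = 1/2, a square-root branch point, modulus 1/2.
Branch term (13/7)*log(1 - α/(-3/2)): its argument vanishes at α = -3/2, a logarithmic branch point, modulus 3/2.
The radius of convergence is the smallest modulus among the singular points: -7/6 + (1/6)*sqrt(93).


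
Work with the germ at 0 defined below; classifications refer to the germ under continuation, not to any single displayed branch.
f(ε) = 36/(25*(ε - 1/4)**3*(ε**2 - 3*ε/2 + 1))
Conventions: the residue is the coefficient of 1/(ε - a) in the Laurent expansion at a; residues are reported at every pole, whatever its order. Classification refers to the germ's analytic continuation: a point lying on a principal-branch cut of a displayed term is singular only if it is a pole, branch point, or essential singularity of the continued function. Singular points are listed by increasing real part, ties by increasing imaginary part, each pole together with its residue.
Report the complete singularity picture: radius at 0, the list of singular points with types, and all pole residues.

Radius of convergence at 0: 1/4.
At 1/4: a pole of order 3; residue 9216/6655.
At (3/4) - ((1/4)*sqrt(7))*i: a pole of order 1; residue (-4608/6655) - ((156672/232925)*sqrt(7))*i.
At (3/4) + ((1/4)*sqrt(7))*i: a pole of order 1; residue (-4608/6655) + ((156672/232925)*sqrt(7))*i.

Denominator factor (ε**2 - 3*ε/2 + 1): discriminant -7/4, complex-conjugate roots (3/4) + ((1/4)*sqrt(7))*i and (3/4) - ((1/4)*sqrt(7))*i; poles of order 1, moduli 1 and 1.
Denominator factor (ε - 1/4)^3: pole of order 3 at 1/4, modulus 1/4.
The radius of convergence is the smallest modulus among the singular points: 1/4.
At the order-3 pole 1/4 set g(ε) = (ε - (1/4))^3*f(ε) = 36/(25*(ε**2 - 3*ε/2 + 1)).
Order-3 pole: residue = g''(a)/2; g''(1/4) = 18432/6655, so the residue is 9216/6655.
The factor ε**2 - 3*ε/2 + 1 splits as (ε - a)(ε - a') with a = (3/4) - ((1/4)*sqrt(7))*i, a' = (3/4) + ((1/4)*sqrt(7))*i. At the order-1 pole a set g(ε) = (ε - a)*f(ε) = [36/(25*(ε - 1/4)**3)] / (ε - a').
Simple pole: residue = g(a) at a = (3/4) - ((1/4)*sqrt(7))*i, which is (-4608/6655) - ((156672/232925)*sqrt(7))*i.
The factor ε**2 - 3*ε/2 + 1 splits as (ε - a)(ε - a') with a = (3/4) + ((1/4)*sqrt(7))*i, a' = (3/4) - ((1/4)*sqrt(7))*i. At the order-1 pole a set g(ε) = (ε - a)*f(ε) = [36/(25*(ε - 1/4)**3)] / (ε - a').
Simple pole: residue = g(a) at a = (3/4) + ((1/4)*sqrt(7))*i, which is (-4608/6655) + ((156672/232925)*sqrt(7))*i.
List the singular points by increasing real part (a conjugate pair: the negative imaginary part first).


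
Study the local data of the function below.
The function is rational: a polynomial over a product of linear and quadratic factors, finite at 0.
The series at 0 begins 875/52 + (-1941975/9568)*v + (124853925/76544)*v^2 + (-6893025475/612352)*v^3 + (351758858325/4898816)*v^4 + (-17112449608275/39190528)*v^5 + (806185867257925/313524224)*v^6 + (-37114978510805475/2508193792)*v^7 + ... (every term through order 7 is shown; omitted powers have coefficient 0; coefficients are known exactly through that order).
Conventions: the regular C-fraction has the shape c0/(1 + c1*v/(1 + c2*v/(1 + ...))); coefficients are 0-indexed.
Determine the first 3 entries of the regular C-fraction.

The regular C-fraction coefficients are [875/52, 11097/920, -1712356/425385].

Taylor coefficients (read off): a_0 = 875/52, a_1 = -1941975/9568, a_2 = 124853925/76544.
c0 = a_0 = 875/52. Peel one level at a time: if S = 1 + c*v/S' with S'(0) = 1, then c is the v-coefficient of S and S' = c*v/(S - 1).
S_1 = c0/f = 1 + (11097/920)*v + (1284267/26450)*v^2 + ...; c1 = 11097/920.
S_2 = c1*v/(S_1 - 1) = 1 + (-1712356/425385)*v + ...; c2 = -1712356/425385.


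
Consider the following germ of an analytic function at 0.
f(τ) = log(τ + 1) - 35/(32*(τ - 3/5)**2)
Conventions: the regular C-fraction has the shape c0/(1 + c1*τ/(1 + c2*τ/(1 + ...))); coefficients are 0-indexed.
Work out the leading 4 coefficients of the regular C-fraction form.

Taylor coefficients (expand at 0): a_0 = -875/288, a_1 = -3943/432, a_2 = -22307/864, a_3 = -108727/1944.
c0 = a_0 = -875/288. Peel one level at a time: if S = 1 + c*τ/S' with S'(0) = 1, then c is the τ-coefficient of S and S' = c*τ/(S - 1).
S_1 = c0/f = 1 + (-7886/2625)*τ + (3633121/6890625)*τ^2 + ...; c1 = -7886/2625.
S_2 = c1*τ/(S_1 - 1) = 1 + (3633121/20700750)*τ + (1048735753/559700964)*τ^2 + ...; c2 = 3633121/20700750.
S_3 = c2*τ/(S_2 - 1) = 1 + (-917643783875/85952376618)*τ + ...; c3 = -917643783875/85952376618.

The regular C-fraction coefficients are [-875/288, -7886/2625, 3633121/20700750, -917643783875/85952376618].


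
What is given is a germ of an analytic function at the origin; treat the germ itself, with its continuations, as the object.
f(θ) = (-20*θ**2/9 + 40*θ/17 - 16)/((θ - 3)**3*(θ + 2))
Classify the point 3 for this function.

The denominator factor θ - 3 vanishes at 3 and appears to the power 3; the numerator there equals -492/17, nonzero, and no other factor vanishes.
Hence a pole whose order is the multiplicity, 3.

The point is a pole of order 3.


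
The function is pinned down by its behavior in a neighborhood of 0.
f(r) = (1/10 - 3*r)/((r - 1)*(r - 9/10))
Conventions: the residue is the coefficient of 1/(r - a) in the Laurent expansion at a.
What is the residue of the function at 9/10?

At the order-1 pole 9/10 set g(r) = (r - (9/10))*f(r) = (1/10 - 3*r)/(r - 1).
Simple pole: residue = g(a) at a = 9/10, which is 26.

The residue is 26.


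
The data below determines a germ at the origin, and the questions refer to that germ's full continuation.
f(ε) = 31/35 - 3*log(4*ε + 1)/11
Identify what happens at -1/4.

The term (-3/11)*log(1 - ε/(-1/4)) has argument 1 - -1/4/(-1/4) = 0 at -1/4: a logarithmic (infinitely-sheeted) branch point; the remaining terms are analytic or single-valued there.

The point is a logarithmic branch point.


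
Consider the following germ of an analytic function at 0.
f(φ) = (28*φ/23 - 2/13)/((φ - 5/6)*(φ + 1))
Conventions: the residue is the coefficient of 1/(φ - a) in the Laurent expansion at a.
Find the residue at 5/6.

At the order-1 pole 5/6 set g(φ) = (φ - (5/6))*f(φ) = (28*φ/23 - 2/13)/(φ + 1).
Simple pole: residue = g(a) at a = 5/6, which is 1544/3289.

The residue is 1544/3289.


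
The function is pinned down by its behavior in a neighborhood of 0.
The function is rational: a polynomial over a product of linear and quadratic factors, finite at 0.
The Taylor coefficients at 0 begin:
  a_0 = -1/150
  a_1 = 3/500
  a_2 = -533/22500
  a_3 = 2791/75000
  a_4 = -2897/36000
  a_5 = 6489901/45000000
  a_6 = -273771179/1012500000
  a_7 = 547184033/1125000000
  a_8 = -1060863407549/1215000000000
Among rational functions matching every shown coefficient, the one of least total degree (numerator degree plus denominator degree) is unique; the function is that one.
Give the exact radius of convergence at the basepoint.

The radius of convergence is -9/10 + (1/10)*sqrt(231).

No rational of total degree below 7 reproduces all 9 coefficients; solving the [0/7] Pade equations on them gives f(v) = 3/(25*(v - 2)**3*(v**2 - 9*v/5 - 3/2)**2), whose expansion matches every shown term.
Denominator factor (v**2 - 9*v/5 - 3/2)^2: discriminant 231/25, real irrational roots 9/10 + (1/10)*sqrt(231) and 9/10 - (1/10)*sqrt(231); poles of order 2, moduli 9/10 + (1/10)*sqrt(231) and -9/10 + (1/10)*sqrt(231).
Denominator factor (v - 2)^3: pole of order 3 at 2, modulus 2.
The radius of convergence is the smallest modulus among the singular points: -9/10 + (1/10)*sqrt(231).


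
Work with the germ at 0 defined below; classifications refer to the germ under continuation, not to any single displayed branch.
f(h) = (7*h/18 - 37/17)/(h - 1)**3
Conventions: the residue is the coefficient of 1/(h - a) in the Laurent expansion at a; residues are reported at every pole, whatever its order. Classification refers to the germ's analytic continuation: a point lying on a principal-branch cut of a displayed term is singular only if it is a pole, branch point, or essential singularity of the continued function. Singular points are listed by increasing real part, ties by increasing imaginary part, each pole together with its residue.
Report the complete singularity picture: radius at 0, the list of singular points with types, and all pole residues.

Denominator factor (h - 1)^3: pole of order 3 at 1, modulus 1.
The radius of convergence is the smallest modulus among the singular points: 1.
At the order-3 pole 1 set g(h) = (h - (1))^3*f(h) = 7*h/18 - 37/17.
Order-3 pole: residue = g''(a)/2; g''(1) = 0, so the residue is 0.

Radius of convergence at 0: 1.
At 1: a pole of order 3; residue 0.


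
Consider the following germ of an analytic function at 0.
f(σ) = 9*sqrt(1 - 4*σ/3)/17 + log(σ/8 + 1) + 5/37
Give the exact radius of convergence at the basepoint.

The radius of convergence is 3/4.

Branch term (9/17)*sqrt(1 - σ/(3/4)): its argument vanishes at σ = 3/4, a square-root branch point, modulus 3/4.
Branch term (1)*log(1 - σ/(-8)): its argument vanishes at σ = -8, a logarithmic branch point, modulus 8.
The radius of convergence is the smallest modulus among the singular points: 3/4.


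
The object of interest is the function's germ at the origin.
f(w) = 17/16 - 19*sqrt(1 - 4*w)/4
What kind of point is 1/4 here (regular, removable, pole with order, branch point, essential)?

The term (-19/4)*sqrt(1 - w/(1/4)) has argument 1 - 1/4/(1/4) = 0 at 1/4: a square-root (algebraic, two-sheeted) branch point; the remaining terms are analytic or single-valued there.

The point is an algebraic (square-root) branch point.


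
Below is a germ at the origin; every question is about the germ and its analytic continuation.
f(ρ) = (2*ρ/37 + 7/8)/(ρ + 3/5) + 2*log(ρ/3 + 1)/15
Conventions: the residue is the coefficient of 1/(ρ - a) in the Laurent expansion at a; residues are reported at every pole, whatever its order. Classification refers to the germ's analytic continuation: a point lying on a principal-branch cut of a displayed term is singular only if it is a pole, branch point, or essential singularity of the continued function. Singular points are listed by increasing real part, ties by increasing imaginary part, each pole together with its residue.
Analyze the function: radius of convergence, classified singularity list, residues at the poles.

Radius of convergence at 0: 3/5.
At -3: a logarithmic branch point.
At -3/5: a pole of order 1; residue 1247/1480.

Denominator factor (ρ + 3/5): pole of order 1 at -3/5, modulus 3/5.
Branch term (2/15)*log(1 - ρ/(-3)): its argument vanishes at ρ = -3, a logarithmic branch point, modulus 3.
The radius of convergence is the smallest modulus among the singular points: 3/5.
The branch term is analytic at -3/5 and contributes nothing to the residue; only the rational part matters.
At the order-1 pole -3/5 set g(ρ) = (ρ - (-3/5))*(rational part) = 2*ρ/37 + 7/8.
Simple pole: residue = g(a) at a = -3/5, which is 1247/1480.
List the singular points by increasing real part (a conjugate pair: the negative imaginary part first).


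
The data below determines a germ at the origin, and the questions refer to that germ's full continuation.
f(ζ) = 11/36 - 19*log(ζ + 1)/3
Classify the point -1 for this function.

The point is a logarithmic branch point.

The term (-19/3)*log(1 - ζ/(-1)) has argument 1 - -1/(-1) = 0 at -1: a logarithmic (infinitely-sheeted) branch point; the remaining terms are analytic or single-valued there.


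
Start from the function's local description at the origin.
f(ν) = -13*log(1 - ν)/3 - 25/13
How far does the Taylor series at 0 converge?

The radius of convergence is 1.

Branch term (-13/3)*log(1 - ν/(1)): its argument vanishes at ν = 1, a logarithmic branch point, modulus 1.
The radius of convergence is the smallest modulus among the singular points: 1.


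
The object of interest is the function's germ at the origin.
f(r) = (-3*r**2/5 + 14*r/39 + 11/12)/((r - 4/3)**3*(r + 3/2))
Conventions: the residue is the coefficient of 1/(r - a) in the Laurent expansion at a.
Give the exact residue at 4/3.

The residue is -13644/319345.

At the order-3 pole 4/3 set g(r) = (r - (4/3))^3*f(r) = (-3*r**2/5 + 14*r/39 + 11/12)/(r + 3/2).
Order-3 pole: residue = g''(a)/2; g''(4/3) = -27288/319345, so the residue is -13644/319345.


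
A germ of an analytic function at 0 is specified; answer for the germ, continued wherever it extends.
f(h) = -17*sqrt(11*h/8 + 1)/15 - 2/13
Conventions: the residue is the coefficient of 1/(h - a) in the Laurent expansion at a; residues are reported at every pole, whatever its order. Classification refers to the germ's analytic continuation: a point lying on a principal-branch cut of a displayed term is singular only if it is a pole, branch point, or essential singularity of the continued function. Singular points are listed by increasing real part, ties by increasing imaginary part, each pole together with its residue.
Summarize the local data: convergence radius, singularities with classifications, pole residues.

Radius of convergence at 0: 8/11.
At -8/11: an algebraic (square-root) branch point.

Branch term (-17/15)*sqrt(1 - h/(-8/11)): its argument vanishes at h = -8/11, a square-root branch point, modulus 8/11.
The radius of convergence is the smallest modulus among the singular points: 8/11.


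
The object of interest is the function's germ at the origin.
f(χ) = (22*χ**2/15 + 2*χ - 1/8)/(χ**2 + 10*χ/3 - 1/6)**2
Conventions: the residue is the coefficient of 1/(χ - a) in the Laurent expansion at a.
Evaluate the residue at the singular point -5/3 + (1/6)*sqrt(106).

The factor χ**2 + 10*χ/3 - 1/6 splits as (χ - a)(χ - a') with a = -5/3 + (1/6)*sqrt(106), a' = -5/3 - (1/6)*sqrt(106). At the order-2 pole a set g(χ) = (χ - a)^2*f(χ) = [22*χ**2/15 + 2*χ - 1/8] / (χ - a')^2.
Order-2 pole: residue = g'(a); g'(-5/3 + (1/6)*sqrt(106)) = (3999/224720)*sqrt(106), so the residue is (3999/224720)*sqrt(106).

The residue is (3999/224720)*sqrt(106).


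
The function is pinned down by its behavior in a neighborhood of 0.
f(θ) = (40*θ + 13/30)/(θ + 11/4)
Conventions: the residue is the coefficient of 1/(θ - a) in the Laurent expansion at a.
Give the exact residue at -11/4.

The residue is -3287/30.

At the order-1 pole -11/4 set g(θ) = (θ - (-11/4))*f(θ) = 40*θ + 13/30.
Simple pole: residue = g(a) at a = -11/4, which is -3287/30.


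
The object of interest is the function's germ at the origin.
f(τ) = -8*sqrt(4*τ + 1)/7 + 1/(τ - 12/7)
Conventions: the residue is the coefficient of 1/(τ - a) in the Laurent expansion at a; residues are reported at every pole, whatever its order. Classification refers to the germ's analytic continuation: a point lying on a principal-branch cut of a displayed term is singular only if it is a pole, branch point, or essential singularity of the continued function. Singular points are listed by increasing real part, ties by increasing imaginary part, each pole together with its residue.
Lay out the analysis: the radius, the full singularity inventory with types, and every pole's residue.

Denominator factor (τ - 12/7): pole of order 1 at 12/7, modulus 12/7.
Branch term (-8/7)*sqrt(1 - τ/(-1/4)): its argument vanishes at τ = -1/4, a square-root branch point, modulus 1/4.
The radius of convergence is the smallest modulus among the singular points: 1/4.
The branch term is analytic at 12/7 and contributes nothing to the residue; only the rational part matters.
At the order-1 pole 12/7 set g(τ) = (τ - (12/7))*(rational part) = 1.
Simple pole: residue = g(a) at a = 12/7, which is 1.
List the singular points by increasing real part (a conjugate pair: the negative imaginary part first).

Radius of convergence at 0: 1/4.
At -1/4: an algebraic (square-root) branch point.
At 12/7: a pole of order 1; residue 1.


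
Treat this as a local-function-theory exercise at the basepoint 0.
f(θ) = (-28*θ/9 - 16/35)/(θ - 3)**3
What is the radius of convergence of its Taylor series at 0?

Denominator factor (θ - 3)^3: pole of order 3 at 3, modulus 3.
The radius of convergence is the smallest modulus among the singular points: 3.

The radius of convergence is 3.


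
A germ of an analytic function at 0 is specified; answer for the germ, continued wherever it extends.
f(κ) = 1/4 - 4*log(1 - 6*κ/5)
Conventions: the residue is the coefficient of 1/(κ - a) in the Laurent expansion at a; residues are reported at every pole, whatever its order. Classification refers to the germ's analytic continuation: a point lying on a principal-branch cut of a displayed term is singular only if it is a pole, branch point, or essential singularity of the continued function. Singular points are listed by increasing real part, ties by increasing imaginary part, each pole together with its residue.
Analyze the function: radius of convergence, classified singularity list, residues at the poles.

Radius of convergence at 0: 5/6.
At 5/6: a logarithmic branch point.

Branch term (-4)*log(1 - κ/(5/6)): its argument vanishes at κ = 5/6, a logarithmic branch point, modulus 5/6.
The radius of convergence is the smallest modulus among the singular points: 5/6.


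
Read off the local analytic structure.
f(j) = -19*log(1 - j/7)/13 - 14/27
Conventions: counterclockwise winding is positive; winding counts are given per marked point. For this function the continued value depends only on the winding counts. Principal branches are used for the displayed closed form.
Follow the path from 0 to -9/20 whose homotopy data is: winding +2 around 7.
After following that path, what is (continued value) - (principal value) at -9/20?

The rational part is single-valued and drops out of the difference; each branch term changes only by its own monodromy.
(-19/13)*log(1 - j/(7)): each positive loop around 7 adds 2*pi*i to the log, so winding +2 contributes (-19/13)*(2)*2*pi*i = -(76/13)*pi*i.
Summing the contributions at j = -9/20 gives -(76/13)*pi*i.

Continued minus principal equals -(76/13)*pi*i.


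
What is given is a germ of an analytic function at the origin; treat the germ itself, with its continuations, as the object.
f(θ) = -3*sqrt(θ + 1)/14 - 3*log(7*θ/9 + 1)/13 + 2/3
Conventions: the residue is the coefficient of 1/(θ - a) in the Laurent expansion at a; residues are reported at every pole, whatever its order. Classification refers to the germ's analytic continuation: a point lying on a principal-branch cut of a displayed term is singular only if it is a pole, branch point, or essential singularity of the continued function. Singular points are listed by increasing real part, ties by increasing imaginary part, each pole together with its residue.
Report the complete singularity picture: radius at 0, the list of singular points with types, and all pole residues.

Radius of convergence at 0: 1.
At -9/7: a logarithmic branch point.
At -1: an algebraic (square-root) branch point.

Branch term (-3/14)*sqrt(1 - θ/(-1)): its argument vanishes at θ = -1, a square-root branch point, modulus 1.
Branch term (-3/13)*log(1 - θ/(-9/7)): its argument vanishes at θ = -9/7, a logarithmic branch point, modulus 9/7.
The radius of convergence is the smallest modulus among the singular points: 1.
List the singular points by increasing real part (a conjugate pair: the negative imaginary part first).


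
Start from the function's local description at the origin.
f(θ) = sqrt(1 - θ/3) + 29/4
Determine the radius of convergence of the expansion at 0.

Branch term (1)*sqrt(1 - θ/(3)): its argument vanishes at θ = 3, a square-root branch point, modulus 3.
The radius of convergence is the smallest modulus among the singular points: 3.

The radius of convergence is 3.


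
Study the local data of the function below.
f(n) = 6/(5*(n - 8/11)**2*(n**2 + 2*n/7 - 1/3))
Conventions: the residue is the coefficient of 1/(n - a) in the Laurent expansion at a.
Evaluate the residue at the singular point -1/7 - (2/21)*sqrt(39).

The residue is 33708906/5253125 - (150622857/136581250)*sqrt(39).

The factor n**2 + 2*n/7 - 1/3 splits as (n - a)(n - a') with a = -1/7 - (2/21)*sqrt(39), a' = -1/7 + (2/21)*sqrt(39). At the order-1 pole a set g(n) = (n - a)*f(n) = [6/(5*(n - 8/11)**2)] / (n - a').
Simple pole: residue = g(a) at a = -1/7 - (2/21)*sqrt(39), which is 33708906/5253125 - (150622857/136581250)*sqrt(39).


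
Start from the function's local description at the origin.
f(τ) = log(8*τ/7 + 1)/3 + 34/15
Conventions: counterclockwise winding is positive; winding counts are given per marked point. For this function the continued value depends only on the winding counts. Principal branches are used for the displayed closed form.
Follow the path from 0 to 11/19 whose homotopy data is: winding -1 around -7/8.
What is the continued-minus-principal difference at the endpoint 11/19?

Continued minus principal equals -(2/3)*pi*i.

The rational part is single-valued and drops out of the difference; each branch term changes only by its own monodromy.
(1/3)*log(1 - τ/(-7/8)): each positive loop around -7/8 adds 2*pi*i to the log, so winding -1 contributes (1/3)*(-1)*2*pi*i = -(2/3)*pi*i.
Summing the contributions at τ = 11/19 gives -(2/3)*pi*i.


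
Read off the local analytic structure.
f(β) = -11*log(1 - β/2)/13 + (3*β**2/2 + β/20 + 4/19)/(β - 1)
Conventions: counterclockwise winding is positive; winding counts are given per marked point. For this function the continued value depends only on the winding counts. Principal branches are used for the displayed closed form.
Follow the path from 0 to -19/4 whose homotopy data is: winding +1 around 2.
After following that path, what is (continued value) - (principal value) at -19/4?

Continued minus principal equals -(22/13)*pi*i.

The rational part is single-valued and drops out of the difference; each branch term changes only by its own monodromy.
(-11/13)*log(1 - β/(2)): each positive loop around 2 adds 2*pi*i to the log, so winding +1 contributes (-11/13)*(1)*2*pi*i = -(22/13)*pi*i.
Summing the contributions at β = -19/4 gives -(22/13)*pi*i.


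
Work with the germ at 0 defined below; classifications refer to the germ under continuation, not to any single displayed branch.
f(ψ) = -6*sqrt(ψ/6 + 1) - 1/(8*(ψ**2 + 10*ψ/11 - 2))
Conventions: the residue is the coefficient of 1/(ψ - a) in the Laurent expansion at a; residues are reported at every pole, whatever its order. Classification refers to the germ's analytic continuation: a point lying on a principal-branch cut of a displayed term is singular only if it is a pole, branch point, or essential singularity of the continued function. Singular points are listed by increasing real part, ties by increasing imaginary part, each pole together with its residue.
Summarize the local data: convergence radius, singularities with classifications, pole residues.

Denominator factor (ψ**2 + 10*ψ/11 - 2): discriminant 1068/121, real irrational roots -5/11 + (1/11)*sqrt(267) and -5/11 - (1/11)*sqrt(267); poles of order 1, moduli -5/11 + (1/11)*sqrt(267) and 5/11 + (1/11)*sqrt(267).
Branch term (-6)*sqrt(1 - ψ/(-6)): its argument vanishes at ψ = -6, a square-root branch point, modulus 6.
The radius of convergence is the smallest modulus among the singular points: -5/11 + (1/11)*sqrt(267).
The branch term is analytic at -5/11 - (1/11)*sqrt(267) and contributes nothing to the residue; only the rational part matters.
The factor ψ**2 + 10*ψ/11 - 2 splits as (ψ - a)(ψ - a') with a = -5/11 - (1/11)*sqrt(267), a' = -5/11 + (1/11)*sqrt(267). At the order-1 pole a set g(ψ) = (ψ - a)*(rational part) = [-1/8] / (ψ - a').
Simple pole: residue = g(a) at a = -5/11 - (1/11)*sqrt(267), which is (11/4272)*sqrt(267).
The branch term is analytic at -5/11 + (1/11)*sqrt(267) and contributes nothing to the residue; only the rational part matters.
The factor ψ**2 + 10*ψ/11 - 2 splits as (ψ - a)(ψ - a') with a = -5/11 + (1/11)*sqrt(267), a' = -5/11 - (1/11)*sqrt(267). At the order-1 pole a set g(ψ) = (ψ - a)*(rational part) = [-1/8] / (ψ - a').
Simple pole: residue = g(a) at a = -5/11 + (1/11)*sqrt(267), which is -(11/4272)*sqrt(267).
List the singular points by increasing real part (a conjugate pair: the negative imaginary part first).

Radius of convergence at 0: -5/11 + (1/11)*sqrt(267).
At -6: an algebraic (square-root) branch point.
At -5/11 - (1/11)*sqrt(267): a pole of order 1; residue (11/4272)*sqrt(267).
At -5/11 + (1/11)*sqrt(267): a pole of order 1; residue -(11/4272)*sqrt(267).


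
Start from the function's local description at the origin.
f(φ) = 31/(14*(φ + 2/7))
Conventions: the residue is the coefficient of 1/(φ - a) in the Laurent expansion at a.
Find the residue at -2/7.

At the order-1 pole -2/7 set g(φ) = (φ - (-2/7))*f(φ) = 31/14.
Simple pole: residue = g(a) at a = -2/7, which is 31/14.

The residue is 31/14.


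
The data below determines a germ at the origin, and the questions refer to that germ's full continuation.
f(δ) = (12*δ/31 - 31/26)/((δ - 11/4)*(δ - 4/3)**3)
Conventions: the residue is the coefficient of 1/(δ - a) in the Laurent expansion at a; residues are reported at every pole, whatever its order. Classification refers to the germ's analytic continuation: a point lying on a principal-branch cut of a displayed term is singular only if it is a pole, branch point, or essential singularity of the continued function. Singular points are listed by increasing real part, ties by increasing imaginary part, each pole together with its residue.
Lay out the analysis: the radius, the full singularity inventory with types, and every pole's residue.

Denominator factor (δ - 11/4): pole of order 1 at 11/4, modulus 11/4.
Denominator factor (δ - 4/3)^3: pole of order 3 at 4/3, modulus 4/3.
The radius of convergence is the smallest modulus among the singular points: 4/3.
At the order-3 pole 4/3 set g(δ) = (δ - (4/3))^3*f(δ) = (12*δ/31 - 31/26)/(δ - 11/4).
Order-3 pole: residue = g''(a)/2; g''(4/3) = 177984/1979939, so the residue is 88992/1979939.
At the order-1 pole 11/4 set g(δ) = (δ - (11/4))*f(δ) = (12*δ/31 - 31/26)/(δ - 4/3)**3.
Simple pole: residue = g(a) at a = 11/4, which is -88992/1979939.
List the singular points by increasing real part (a conjugate pair: the negative imaginary part first).

Radius of convergence at 0: 4/3.
At 4/3: a pole of order 3; residue 88992/1979939.
At 11/4: a pole of order 1; residue -88992/1979939.


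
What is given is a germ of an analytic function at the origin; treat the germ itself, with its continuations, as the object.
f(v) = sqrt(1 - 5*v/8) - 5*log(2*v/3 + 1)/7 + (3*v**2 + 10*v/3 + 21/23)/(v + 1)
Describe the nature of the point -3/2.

The term (-5/7)*log(1 - v/(-3/2)) has argument 1 - -3/2/(-3/2) = 0 at -3/2: a logarithmic (infinitely-sheeted) branch point; the remaining terms are analytic or single-valued there.

The point is a logarithmic branch point.


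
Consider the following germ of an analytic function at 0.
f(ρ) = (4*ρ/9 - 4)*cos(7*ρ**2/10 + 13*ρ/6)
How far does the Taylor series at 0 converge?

The factor cos(7*ρ**2/10 + 13*ρ/6) is entire and contributes no finite singular point.
The polynomial part has no poles.
No finite singular points: the Taylor series at 0 converges everywhere.

The radius of convergence is infinite.


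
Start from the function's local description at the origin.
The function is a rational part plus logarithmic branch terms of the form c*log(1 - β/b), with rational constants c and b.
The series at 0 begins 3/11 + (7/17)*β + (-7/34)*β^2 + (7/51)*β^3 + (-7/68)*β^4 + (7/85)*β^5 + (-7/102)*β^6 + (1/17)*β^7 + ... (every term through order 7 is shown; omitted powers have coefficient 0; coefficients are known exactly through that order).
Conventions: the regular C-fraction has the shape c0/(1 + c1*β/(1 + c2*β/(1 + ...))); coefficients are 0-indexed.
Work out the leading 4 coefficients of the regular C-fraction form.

Taylor coefficients (read off): a_0 = 3/11, a_1 = 7/17, a_2 = -7/34, a_3 = 7/51.
c0 = a_0 = 3/11. Peel one level at a time: if S = 1 + c*β/S' with S'(0) = 1, then c is the β-coefficient of S and S' = c*β/(S - 1).
S_1 = c0/f = 1 + (-77/51)*β + (15785/5202)*β^2 + ...; c1 = -77/51.
S_2 = c1*β/(S_1 - 1) = 1 + (205/102)*β + (-1/12)*β^2 + ...; c2 = 205/102.
S_3 = c2*β/(S_2 - 1) = 1 + (17/410)*β + ...; c3 = 17/410.

The regular C-fraction coefficients are [3/11, -77/51, 205/102, 17/410].
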